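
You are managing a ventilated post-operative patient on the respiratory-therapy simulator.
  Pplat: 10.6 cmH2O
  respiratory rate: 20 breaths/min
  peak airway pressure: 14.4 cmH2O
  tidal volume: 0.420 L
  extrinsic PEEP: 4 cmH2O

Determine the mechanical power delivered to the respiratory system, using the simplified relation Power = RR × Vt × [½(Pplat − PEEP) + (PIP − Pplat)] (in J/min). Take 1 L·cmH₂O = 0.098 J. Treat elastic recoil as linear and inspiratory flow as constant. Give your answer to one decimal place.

Per-breath work = Vt × [½(Pplat−PEEP) + (PIP−Pplat)] = 0.420 × [0.5×6.6 + 3.8] = 0.420 × 7.1 = 2.982 L·cmH2O.
Power = 20 × 2.982 = 59.64 L·cmH2O/min.
× 0.098 J/(L·cmH2O) → 5.845 J/min.

5.8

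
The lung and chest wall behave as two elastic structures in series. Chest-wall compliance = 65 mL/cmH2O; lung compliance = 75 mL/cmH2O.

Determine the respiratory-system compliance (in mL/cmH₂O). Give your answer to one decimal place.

Lung and chest wall are elastances in series: 1/Crs = 1/CL + 1/Ccw.
1/Crs = 1/75 + 1/65 = 0.02872.
Crs = 34.819 mL/cmH2O.

34.8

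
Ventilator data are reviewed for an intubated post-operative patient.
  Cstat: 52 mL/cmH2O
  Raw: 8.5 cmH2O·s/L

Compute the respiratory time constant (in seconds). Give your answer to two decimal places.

τ = R × C = 8.5 × 52 mL/cmH2O = 8.5 × 0.052 L/cmH2O = 0.442 s.

0.44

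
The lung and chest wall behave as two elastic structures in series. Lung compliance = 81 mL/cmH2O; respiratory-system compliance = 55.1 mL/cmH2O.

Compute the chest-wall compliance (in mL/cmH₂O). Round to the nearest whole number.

1/Ccw = 1/Crs − 1/CL.
1/Ccw = 1/55.1 − 1/81 = 0.005803.
Ccw = 172.32 mL/cmH2O.

172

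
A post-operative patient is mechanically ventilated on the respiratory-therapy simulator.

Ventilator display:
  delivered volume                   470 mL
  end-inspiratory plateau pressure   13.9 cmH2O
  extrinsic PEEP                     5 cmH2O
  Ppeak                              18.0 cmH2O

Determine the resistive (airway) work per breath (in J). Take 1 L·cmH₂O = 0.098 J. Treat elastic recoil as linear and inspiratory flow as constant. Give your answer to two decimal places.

0.19

With constant inspiratory flow the resistive pressure is constant at PIP − Pplat = 18.0 − 13.9 = 4.1 cmH2O, so resistive work = 4.1 × 0.470 = 1.927 L·cmH2O.
× 0.098 J/(L·cmH2O) → 0.1888 J.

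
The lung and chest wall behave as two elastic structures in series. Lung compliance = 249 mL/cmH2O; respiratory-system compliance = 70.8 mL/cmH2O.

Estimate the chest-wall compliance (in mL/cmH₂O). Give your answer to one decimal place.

1/Ccw = 1/Crs − 1/CL.
1/Ccw = 1/70.8 − 1/249 = 0.01011.
Ccw = 98.912 mL/cmH2O.

98.9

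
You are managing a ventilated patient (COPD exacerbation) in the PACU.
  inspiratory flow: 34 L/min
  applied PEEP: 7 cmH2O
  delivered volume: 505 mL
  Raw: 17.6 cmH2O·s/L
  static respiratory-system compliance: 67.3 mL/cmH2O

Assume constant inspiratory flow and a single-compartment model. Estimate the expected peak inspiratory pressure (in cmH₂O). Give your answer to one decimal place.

Flow: 34 L/min ÷ 60 = 0.5667 L/s.
Equation of motion (constant flow): PIP = Vt/C + R·V̇ + PEEP.
PIP = 505/67.3 + 17.6×0.5667 + 7 = 7.504 + 9.974 + 7 = 24.478 cmH2O.

24.5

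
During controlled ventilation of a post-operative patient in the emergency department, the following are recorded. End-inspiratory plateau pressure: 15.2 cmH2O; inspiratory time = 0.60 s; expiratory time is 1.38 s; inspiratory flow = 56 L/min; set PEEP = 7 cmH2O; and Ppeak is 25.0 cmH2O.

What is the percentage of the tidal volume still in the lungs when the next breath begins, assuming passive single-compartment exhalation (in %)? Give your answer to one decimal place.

Flow: 56 L/min ÷ 60 = 0.9333 L/s.
Vt = flow × Ti = 0.9333 L/s × 0.60 s × 1000 mL/L = 559.98 mL.
R = (PIP − Pplat)/V̇ = (25.0 − 15.2) / 0.9333 = 9.8/0.9333 = 10.5 cmH2O·s/L.
C = Vt/(Pplat − PEEP) = 559.98 / (15.2 − 7) = 559.98/8.2 = 68.29 mL/cmH2O.
τ = R × C = 10.5 × 0.06829 L/cmH2O = 0.717 s.
Fraction remaining at end-expiration = e^(−Te/τ) = e^(−1.38/0.717) = 0.1459 → 14.59%.

14.6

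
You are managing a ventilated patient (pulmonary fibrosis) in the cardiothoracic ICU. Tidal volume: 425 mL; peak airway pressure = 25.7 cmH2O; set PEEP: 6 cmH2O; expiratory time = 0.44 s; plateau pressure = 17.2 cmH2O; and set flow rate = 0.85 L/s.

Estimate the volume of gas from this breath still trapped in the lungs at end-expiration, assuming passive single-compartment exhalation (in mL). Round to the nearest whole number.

133

R = (PIP − Pplat)/V̇ = (25.7 − 17.2) / 0.85 = 8.5/0.85 = 10.0 cmH2O·s/L.
C = Vt/(Pplat − PEEP) = 425.0 / (17.2 − 6) = 425.0/11.2 = 37.946 mL/cmH2O.
τ = R × C = 10.0 × 0.03795 L/cmH2O = 0.3795 s.
Fraction remaining = e^(−Te/τ) = e^(−0.44/0.3795) = 0.3137.
Trapped volume = 425.0 × 0.3137 = 133.32 mL.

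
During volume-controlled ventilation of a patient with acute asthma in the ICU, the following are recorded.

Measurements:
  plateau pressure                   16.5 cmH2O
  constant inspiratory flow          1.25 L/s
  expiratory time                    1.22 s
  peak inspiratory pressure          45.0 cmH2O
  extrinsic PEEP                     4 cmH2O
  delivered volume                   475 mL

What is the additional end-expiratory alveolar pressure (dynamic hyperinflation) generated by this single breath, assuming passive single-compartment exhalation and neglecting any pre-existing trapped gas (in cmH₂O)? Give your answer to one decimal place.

R = (PIP − Pplat)/V̇ = (45.0 − 16.5) / 1.25 = 28.5/1.25 = 22.8 cmH2O·s/L.
C = Vt/(Pplat − PEEP) = 475.0 / (16.5 − 4) = 475.0/12.5 = 38.0 mL/cmH2O.
τ = R × C = 22.8 × 0.038 L/cmH2O = 0.8664 s.
Fraction remaining = e^(−Te/τ) = e^(−1.22/0.8664) = 0.2446; trapped volume = 475.0 × 0.2446 = 116.19 mL.
Additional alveolar pressure from trapping ≈ V_trapped / C = 116.19 / 38.0 = 3.058 cmH2O.

3.1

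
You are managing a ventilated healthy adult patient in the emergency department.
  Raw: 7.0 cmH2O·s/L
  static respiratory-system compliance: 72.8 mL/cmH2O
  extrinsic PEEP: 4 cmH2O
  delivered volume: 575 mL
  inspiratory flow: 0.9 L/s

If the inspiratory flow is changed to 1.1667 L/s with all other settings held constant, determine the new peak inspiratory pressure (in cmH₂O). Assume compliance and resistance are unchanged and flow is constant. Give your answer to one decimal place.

20.1

PIP = Vt/C + R·V̇ + PEEP (constant-flow equation of motion).
Only the resistive term changes: ΔPIP = R × ΔV̇ = 7.0 × (1.1667 − 0.9) = 7.0 × 0.2667 = 1.867 cmH2O.
Original PIP = 575/72.8 + 7.0×0.9 + 4 = 18.198 cmH2O; new PIP = 18.198 + (1.867) = 20.065 cmH2O.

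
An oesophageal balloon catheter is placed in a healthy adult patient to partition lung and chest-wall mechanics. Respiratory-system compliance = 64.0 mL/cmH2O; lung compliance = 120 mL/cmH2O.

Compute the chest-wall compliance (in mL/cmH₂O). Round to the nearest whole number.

137

1/Ccw = 1/Crs − 1/CL.
1/Ccw = 1/64.0 − 1/120 = 0.007292.
Ccw = 137.14 mL/cmH2O.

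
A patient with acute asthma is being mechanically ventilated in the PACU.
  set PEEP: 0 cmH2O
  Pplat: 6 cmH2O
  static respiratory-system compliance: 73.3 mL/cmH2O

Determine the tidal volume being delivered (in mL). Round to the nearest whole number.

440

Vt = Cstat × (Pplat − PEEP) = 73.3 × (6 − 0) = 73.3 × 6.0 = 439.8 mL.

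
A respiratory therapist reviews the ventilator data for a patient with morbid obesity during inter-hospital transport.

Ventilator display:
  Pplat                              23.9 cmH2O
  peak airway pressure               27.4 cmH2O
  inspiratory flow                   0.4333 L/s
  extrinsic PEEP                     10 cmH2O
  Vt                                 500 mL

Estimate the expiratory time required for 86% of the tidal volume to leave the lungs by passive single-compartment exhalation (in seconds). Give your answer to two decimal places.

R = (PIP − Pplat)/V̇ = (27.4 − 23.9) / 0.4333 = 3.5/0.4333 = 8.078 cmH2O·s/L.
C = Vt/(Pplat − PEEP) = 500.0 / (23.9 − 10) = 500.0/13.9 = 35.971 mL/cmH2O.
τ = R × C = 8.078 × 0.03597 L/cmH2O = 0.2906 s.
t = −τ·ln(1 − 0.86) = −0.2906·ln(0.14) = 0.5714 s.

0.57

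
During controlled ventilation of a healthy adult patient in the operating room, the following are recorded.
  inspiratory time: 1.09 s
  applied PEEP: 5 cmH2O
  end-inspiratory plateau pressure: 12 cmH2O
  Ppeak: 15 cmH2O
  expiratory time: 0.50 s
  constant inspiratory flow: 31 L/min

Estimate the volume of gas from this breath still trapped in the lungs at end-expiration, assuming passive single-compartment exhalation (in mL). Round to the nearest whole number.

Flow: 31 L/min ÷ 60 = 0.5167 L/s.
Vt = flow × Ti = 0.5167 L/s × 1.09 s × 1000 mL/L = 563.2 mL.
R = (PIP − Pplat)/V̇ = (15 − 12) / 0.5167 = 3.0/0.5167 = 5.806 cmH2O·s/L.
C = Vt/(Pplat − PEEP) = 563.2 / (12 − 5) = 563.2/7.0 = 80.457 mL/cmH2O.
τ = R × C = 5.806 × 0.08046 L/cmH2O = 0.4672 s.
Fraction remaining = e^(−Te/τ) = e^(−0.50/0.4672) = 0.3429.
Trapped volume = 563.2 × 0.3429 = 193.12 mL.

193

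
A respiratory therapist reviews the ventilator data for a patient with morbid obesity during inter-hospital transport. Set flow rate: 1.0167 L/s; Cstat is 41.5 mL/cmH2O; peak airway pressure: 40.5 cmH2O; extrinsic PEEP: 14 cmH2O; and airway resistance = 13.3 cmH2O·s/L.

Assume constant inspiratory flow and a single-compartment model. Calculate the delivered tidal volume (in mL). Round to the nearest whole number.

Equation of motion (constant flow): PIP = Vt/C + R·V̇ + PEEP.
Vt/C = PIP − R·V̇ − PEEP = 40.5 − 13.522 − 14 = 12.978 cmH2O.
Vt = C × 12.978 = 41.5 × 12.978 = 538.59 mL.

539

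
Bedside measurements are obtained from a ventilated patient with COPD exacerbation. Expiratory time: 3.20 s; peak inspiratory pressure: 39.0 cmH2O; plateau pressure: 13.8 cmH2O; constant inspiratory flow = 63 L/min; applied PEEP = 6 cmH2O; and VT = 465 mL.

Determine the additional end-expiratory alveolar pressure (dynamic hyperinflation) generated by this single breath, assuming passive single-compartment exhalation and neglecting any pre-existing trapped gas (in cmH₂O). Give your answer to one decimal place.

Flow: 63 L/min ÷ 60 = 1.05 L/s.
R = (PIP − Pplat)/V̇ = (39.0 − 13.8) / 1.05 = 25.2/1.05 = 24.0 cmH2O·s/L.
C = Vt/(Pplat − PEEP) = 465.0 / (13.8 − 6) = 465.0/7.8 = 59.615 mL/cmH2O.
τ = R × C = 24.0 × 0.05962 L/cmH2O = 1.431 s.
Fraction remaining = e^(−Te/τ) = e^(−3.20/1.431) = 0.1069; trapped volume = 465.0 × 0.1069 = 49.709 mL.
Additional alveolar pressure from trapping ≈ V_trapped / C = 49.709 / 59.615 = 0.8338 cmH2O.

0.8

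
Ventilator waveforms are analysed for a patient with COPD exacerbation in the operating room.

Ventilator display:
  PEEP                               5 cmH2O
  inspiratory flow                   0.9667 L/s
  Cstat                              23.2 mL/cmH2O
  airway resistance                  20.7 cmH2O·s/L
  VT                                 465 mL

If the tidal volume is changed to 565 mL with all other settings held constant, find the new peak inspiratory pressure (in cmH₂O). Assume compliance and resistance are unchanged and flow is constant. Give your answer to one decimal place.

PIP = Vt/C + R·V̇ + PEEP (constant-flow equation of motion).
Only the elastic term changes: ΔPIP = ΔVt / C = (565 − 465) / 23.2 = 4.31 cmH2O.
Original PIP = 465/23.2 + 20.7×0.9667 + 5 = 45.054 cmH2O; new PIP = 45.054 + (4.31) = 49.364 cmH2O.

49.4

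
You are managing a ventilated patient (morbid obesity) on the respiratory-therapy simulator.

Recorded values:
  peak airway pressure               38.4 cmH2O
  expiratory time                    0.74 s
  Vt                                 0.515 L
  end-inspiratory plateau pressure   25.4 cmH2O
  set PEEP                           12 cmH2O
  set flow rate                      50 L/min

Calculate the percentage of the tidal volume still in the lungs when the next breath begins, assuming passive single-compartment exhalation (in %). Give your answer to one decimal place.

29.1

Flow: 50 L/min ÷ 60 = 0.8333 L/s.
R = (PIP − Pplat)/V̇ = (38.4 − 25.4) / 0.8333 = 13.0/0.8333 = 15.601 cmH2O·s/L.
C = Vt/(Pplat − PEEP) = 515.0 / (25.4 − 12) = 515.0/13.4 = 38.433 mL/cmH2O.
τ = R × C = 15.601 × 0.03843 L/cmH2O = 0.5995 s.
Fraction remaining at end-expiration = e^(−Te/τ) = e^(−0.74/0.5995) = 0.291 → 29.1%.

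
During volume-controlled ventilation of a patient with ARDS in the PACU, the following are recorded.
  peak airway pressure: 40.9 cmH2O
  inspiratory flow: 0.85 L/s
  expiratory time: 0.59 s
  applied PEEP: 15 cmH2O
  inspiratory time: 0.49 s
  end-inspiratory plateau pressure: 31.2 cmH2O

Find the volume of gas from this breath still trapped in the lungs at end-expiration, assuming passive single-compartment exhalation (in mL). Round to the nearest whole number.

Vt = flow × Ti = 0.85 L/s × 0.49 s × 1000 mL/L = 416.5 mL.
R = (PIP − Pplat)/V̇ = (40.9 − 31.2) / 0.85 = 9.7/0.85 = 11.412 cmH2O·s/L.
C = Vt/(Pplat − PEEP) = 416.5 / (31.2 − 15) = 416.5/16.2 = 25.71 mL/cmH2O.
τ = R × C = 11.412 × 0.02571 L/cmH2O = 0.2934 s.
Fraction remaining = e^(−Te/τ) = e^(−0.59/0.2934) = 0.1339.
Trapped volume = 416.5 × 0.1339 = 55.769 mL.

56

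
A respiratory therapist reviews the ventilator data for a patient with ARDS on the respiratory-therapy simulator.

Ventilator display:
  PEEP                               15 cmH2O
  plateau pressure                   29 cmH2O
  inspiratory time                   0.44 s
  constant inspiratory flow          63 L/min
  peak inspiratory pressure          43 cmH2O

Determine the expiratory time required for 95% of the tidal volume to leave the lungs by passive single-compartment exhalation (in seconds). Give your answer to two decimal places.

1.32

Flow: 63 L/min ÷ 60 = 1.05 L/s.
Vt = flow × Ti = 1.05 L/s × 0.44 s × 1000 mL/L = 462.0 mL.
R = (PIP − Pplat)/V̇ = (43 − 29) / 1.05 = 14.0/1.05 = 13.333 cmH2O·s/L.
C = Vt/(Pplat − PEEP) = 462.0 / (29 − 15) = 462.0/14.0 = 33.0 mL/cmH2O.
τ = R × C = 13.333 × 0.033 L/cmH2O = 0.44 s.
t = −τ·ln(1 − 0.95) = −0.44·ln(0.05) = 1.318 s.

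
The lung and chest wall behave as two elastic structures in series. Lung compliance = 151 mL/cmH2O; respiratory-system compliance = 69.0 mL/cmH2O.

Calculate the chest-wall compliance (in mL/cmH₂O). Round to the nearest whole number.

127

1/Ccw = 1/Crs − 1/CL.
1/Ccw = 1/69.0 − 1/151 = 0.00787.
Ccw = 127.06 mL/cmH2O.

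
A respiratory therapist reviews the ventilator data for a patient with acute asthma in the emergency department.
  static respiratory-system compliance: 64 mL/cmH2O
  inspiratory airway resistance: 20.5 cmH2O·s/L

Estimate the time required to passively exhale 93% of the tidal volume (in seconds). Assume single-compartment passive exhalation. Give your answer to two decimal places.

τ = R × C = 20.5 × 64 mL/cmH2O = 20.5 × 0.064 L/cmH2O = 1.312 s.
Exhaled fraction f = 1 − e^(−t/τ) → t = −τ·ln(1 − f) = −1.312·ln(0.07) = 3.489 s.

3.49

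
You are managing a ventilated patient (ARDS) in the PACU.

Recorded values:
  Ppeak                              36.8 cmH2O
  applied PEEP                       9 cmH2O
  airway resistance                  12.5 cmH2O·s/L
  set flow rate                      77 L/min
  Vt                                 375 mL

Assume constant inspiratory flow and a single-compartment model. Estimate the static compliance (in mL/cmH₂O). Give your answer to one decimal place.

31.9

Flow: 77 L/min ÷ 60 = 1.2833 L/s.
Equation of motion (constant flow): PIP = Vt/C + R·V̇ + PEEP.
Vt/C = PIP − R·V̇ − PEEP = 36.8 − 12.5×1.2833 − 9 = 36.8 − 16.041 − 9 = 11.759 cmH2O.
C = Vt / 11.759 = 375 / 11.759 = 31.89 mL/cmH2O.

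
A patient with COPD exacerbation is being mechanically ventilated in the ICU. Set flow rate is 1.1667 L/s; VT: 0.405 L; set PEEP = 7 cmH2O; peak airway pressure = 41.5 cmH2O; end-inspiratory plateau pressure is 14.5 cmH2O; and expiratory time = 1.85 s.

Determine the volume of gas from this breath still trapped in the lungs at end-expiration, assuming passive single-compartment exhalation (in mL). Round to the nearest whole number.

R = (PIP − Pplat)/V̇ = (41.5 − 14.5) / 1.1667 = 27.0/1.1667 = 23.142 cmH2O·s/L.
C = Vt/(Pplat − PEEP) = 405.0 / (14.5 − 7) = 405.0/7.5 = 54.0 mL/cmH2O.
τ = R × C = 23.142 × 0.054 L/cmH2O = 1.25 s.
Fraction remaining = e^(−Te/τ) = e^(−1.85/1.25) = 0.2276.
Trapped volume = 405.0 × 0.2276 = 92.178 mL.

92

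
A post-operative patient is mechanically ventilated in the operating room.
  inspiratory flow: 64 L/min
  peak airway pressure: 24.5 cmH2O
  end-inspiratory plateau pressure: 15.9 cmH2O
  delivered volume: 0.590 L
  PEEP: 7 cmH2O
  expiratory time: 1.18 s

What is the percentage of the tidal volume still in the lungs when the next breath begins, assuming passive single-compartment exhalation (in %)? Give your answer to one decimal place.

Flow: 64 L/min ÷ 60 = 1.0667 L/s.
R = (PIP − Pplat)/V̇ = (24.5 − 15.9) / 1.0667 = 8.6/1.0667 = 8.062 cmH2O·s/L.
C = Vt/(Pplat − PEEP) = 590.0 / (15.9 − 7) = 590.0/8.9 = 66.292 mL/cmH2O.
τ = R × C = 8.062 × 0.06629 L/cmH2O = 0.5344 s.
Fraction remaining at end-expiration = e^(−Te/τ) = e^(−1.18/0.5344) = 0.1099 → 10.99%.

11.0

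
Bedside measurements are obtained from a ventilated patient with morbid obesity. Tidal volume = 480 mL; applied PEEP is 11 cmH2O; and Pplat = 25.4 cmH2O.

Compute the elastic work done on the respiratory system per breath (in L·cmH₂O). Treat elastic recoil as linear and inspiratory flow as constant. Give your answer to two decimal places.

Elastic work ≈ ½ × (Pplat − PEEP) × Vt = 0.5 × (25.4 − 11) × 0.480 L = 0.5 × 14.4 × 0.480 = 3.456 L·cmH2O.

3.46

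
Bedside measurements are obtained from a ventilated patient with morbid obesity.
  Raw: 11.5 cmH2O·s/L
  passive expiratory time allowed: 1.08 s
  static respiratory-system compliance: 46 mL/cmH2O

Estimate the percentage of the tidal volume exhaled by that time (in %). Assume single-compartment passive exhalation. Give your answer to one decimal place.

87.0

τ = R × C = 11.5 × 46 mL/cmH2O = 11.5 × 0.046 L/cmH2O = 0.529 s.
Passive exhalation: V(t)/V₀ = e^(−t/τ) = e^(−1.08/0.529) = 0.1298.
Fraction exhaled = 1 − 0.1298 = 0.8702 → 87.02%.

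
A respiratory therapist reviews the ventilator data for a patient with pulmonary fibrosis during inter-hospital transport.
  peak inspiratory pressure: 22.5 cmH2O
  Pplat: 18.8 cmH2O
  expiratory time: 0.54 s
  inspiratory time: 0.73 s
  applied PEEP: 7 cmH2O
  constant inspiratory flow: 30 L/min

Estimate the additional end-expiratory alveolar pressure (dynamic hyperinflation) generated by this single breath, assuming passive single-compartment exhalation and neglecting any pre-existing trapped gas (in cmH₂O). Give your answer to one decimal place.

1.1

Flow: 30 L/min ÷ 60 = 0.5 L/s.
Vt = flow × Ti = 0.5 L/s × 0.73 s × 1000 mL/L = 365.0 mL.
R = (PIP − Pplat)/V̇ = (22.5 − 18.8) / 0.5 = 3.7/0.5 = 7.4 cmH2O·s/L.
C = Vt/(Pplat − PEEP) = 365.0 / (18.8 − 7) = 365.0/11.8 = 30.932 mL/cmH2O.
τ = R × C = 7.4 × 0.03093 L/cmH2O = 0.2289 s.
Fraction remaining = e^(−Te/τ) = e^(−0.54/0.2289) = 0.0945; trapped volume = 365.0 × 0.0945 = 34.493 mL.
Additional alveolar pressure from trapping ≈ V_trapped / C = 34.493 / 30.932 = 1.115 cmH2O.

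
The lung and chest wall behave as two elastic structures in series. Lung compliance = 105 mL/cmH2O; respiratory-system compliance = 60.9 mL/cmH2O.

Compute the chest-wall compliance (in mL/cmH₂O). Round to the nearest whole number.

1/Ccw = 1/Crs − 1/CL.
1/Ccw = 1/60.9 − 1/105 = 0.006897.
Ccw = 144.99 mL/cmH2O.

145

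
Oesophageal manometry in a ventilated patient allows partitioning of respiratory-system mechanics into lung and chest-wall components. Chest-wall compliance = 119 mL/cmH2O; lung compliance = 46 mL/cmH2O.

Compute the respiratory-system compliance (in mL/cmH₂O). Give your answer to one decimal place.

Lung and chest wall are elastances in series: 1/Crs = 1/CL + 1/Ccw.
1/Crs = 1/46 + 1/119 = 0.03014.
Crs = 33.179 mL/cmH2O.

33.2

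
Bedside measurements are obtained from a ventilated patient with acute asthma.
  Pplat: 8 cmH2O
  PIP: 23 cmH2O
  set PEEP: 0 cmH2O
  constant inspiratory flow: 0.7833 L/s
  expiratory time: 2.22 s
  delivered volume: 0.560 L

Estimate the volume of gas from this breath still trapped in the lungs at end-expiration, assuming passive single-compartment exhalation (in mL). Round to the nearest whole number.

107

R = (PIP − Pplat)/V̇ = (23 − 8) / 0.7833 = 15.0/0.7833 = 19.15 cmH2O·s/L.
C = Vt/(Pplat − PEEP) = 560.0 / (8 − 0) = 560.0/8.0 = 70.0 mL/cmH2O.
τ = R × C = 19.15 × 0.07 L/cmH2O = 1.341 s.
Fraction remaining = e^(−Te/τ) = e^(−2.22/1.341) = 0.191.
Trapped volume = 560.0 × 0.191 = 106.96 mL.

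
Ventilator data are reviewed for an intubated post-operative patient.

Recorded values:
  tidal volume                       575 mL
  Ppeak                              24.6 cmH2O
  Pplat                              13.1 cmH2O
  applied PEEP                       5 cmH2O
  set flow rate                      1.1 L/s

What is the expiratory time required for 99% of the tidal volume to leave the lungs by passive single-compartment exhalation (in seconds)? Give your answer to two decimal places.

3.42

R = (PIP − Pplat)/V̇ = (24.6 − 13.1) / 1.1 = 11.5/1.1 = 10.455 cmH2O·s/L.
C = Vt/(Pplat − PEEP) = 575.0 / (13.1 − 5) = 575.0/8.1 = 70.988 mL/cmH2O.
τ = R × C = 10.455 × 0.07099 L/cmH2O = 0.7422 s.
t = −τ·ln(1 − 0.99) = −0.7422·ln(0.01) = 3.418 s.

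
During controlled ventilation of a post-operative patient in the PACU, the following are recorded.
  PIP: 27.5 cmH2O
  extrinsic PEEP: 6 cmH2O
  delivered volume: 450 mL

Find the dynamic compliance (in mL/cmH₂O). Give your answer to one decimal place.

Dynamic compliance = Vt / (PIP − PEEP) = 450 / (27.5 − 6) = 450 / 21.5 = 20.93 mL/cmH2O.

20.9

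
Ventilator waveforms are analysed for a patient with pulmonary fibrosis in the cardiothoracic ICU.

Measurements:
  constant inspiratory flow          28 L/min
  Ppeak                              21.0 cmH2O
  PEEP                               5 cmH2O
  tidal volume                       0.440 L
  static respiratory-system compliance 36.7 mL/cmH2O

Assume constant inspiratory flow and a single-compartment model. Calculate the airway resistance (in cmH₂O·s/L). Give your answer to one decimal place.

Flow: 28 L/min ÷ 60 = 0.4667 L/s.
Equation of motion (constant flow): PIP = Vt/C + R·V̇ + PEEP.
R·V̇ = PIP − Vt/C − PEEP = 21.0 − 440/36.7 − 5 = 21.0 − 11.989 − 5 = 4.011 cmH2O.
R = 4.011 / 0.4667 = 8.594 cmH2O·s/L.

8.6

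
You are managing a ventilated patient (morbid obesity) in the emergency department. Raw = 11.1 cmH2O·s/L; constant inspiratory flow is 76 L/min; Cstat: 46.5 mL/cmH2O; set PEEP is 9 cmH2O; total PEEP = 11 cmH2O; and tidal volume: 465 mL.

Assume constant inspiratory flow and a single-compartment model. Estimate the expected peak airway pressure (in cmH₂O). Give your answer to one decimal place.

35.1

Flow: 76 L/min ÷ 60 = 1.2667 L/s.
Total PEEP = 11 cmH2O (set 9 + intrinsic 2); this is the baseline alveolar pressure.
Equation of motion (constant flow): PIP = Vt/C + R·V̇ + PEEP.
PIP = 465/46.5 + 11.1×1.2667 + 11 = 10.0 + 14.06 + 11 = 35.06 cmH2O.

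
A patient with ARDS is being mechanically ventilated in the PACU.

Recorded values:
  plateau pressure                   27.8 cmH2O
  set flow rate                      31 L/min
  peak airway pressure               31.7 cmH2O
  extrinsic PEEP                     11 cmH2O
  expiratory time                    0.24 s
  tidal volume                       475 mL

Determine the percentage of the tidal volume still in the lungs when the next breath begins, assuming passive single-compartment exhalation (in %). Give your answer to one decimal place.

32.5

Flow: 31 L/min ÷ 60 = 0.5167 L/s.
R = (PIP − Pplat)/V̇ = (31.7 − 27.8) / 0.5167 = 3.9/0.5167 = 7.548 cmH2O·s/L.
C = Vt/(Pplat − PEEP) = 475.0 / (27.8 − 11) = 475.0/16.8 = 28.274 mL/cmH2O.
τ = R × C = 7.548 × 0.02827 L/cmH2O = 0.2134 s.
Fraction remaining at end-expiration = e^(−Te/τ) = e^(−0.24/0.2134) = 0.3248 → 32.48%.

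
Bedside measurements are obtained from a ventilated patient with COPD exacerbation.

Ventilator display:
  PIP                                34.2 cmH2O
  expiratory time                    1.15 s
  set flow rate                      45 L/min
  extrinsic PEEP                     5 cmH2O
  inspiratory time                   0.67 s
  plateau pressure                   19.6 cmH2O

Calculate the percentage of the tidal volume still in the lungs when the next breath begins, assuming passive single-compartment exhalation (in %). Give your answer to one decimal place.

18.0

Flow: 45 L/min ÷ 60 = 0.75 L/s.
Vt = flow × Ti = 0.75 L/s × 0.67 s × 1000 mL/L = 502.5 mL.
R = (PIP − Pplat)/V̇ = (34.2 − 19.6) / 0.75 = 14.6/0.75 = 19.467 cmH2O·s/L.
C = Vt/(Pplat − PEEP) = 502.5 / (19.6 − 5) = 502.5/14.6 = 34.418 mL/cmH2O.
τ = R × C = 19.467 × 0.03442 L/cmH2O = 0.6701 s.
Fraction remaining at end-expiration = e^(−Te/τ) = e^(−1.15/0.6701) = 0.1798 → 17.98%.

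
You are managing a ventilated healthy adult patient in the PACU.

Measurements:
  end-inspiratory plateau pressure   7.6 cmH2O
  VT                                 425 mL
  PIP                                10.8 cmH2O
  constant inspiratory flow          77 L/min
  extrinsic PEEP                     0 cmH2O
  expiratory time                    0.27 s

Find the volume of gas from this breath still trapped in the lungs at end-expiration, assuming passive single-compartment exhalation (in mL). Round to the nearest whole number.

Flow: 77 L/min ÷ 60 = 1.2833 L/s.
R = (PIP − Pplat)/V̇ = (10.8 − 7.6) / 1.2833 = 3.2/1.2833 = 2.494 cmH2O·s/L.
C = Vt/(Pplat − PEEP) = 425.0 / (7.6 − 0) = 425.0/7.6 = 55.921 mL/cmH2O.
τ = R × C = 2.494 × 0.05592 L/cmH2O = 0.1395 s.
Fraction remaining = e^(−Te/τ) = e^(−0.27/0.1395) = 0.1444.
Trapped volume = 425.0 × 0.1444 = 61.37 mL.

61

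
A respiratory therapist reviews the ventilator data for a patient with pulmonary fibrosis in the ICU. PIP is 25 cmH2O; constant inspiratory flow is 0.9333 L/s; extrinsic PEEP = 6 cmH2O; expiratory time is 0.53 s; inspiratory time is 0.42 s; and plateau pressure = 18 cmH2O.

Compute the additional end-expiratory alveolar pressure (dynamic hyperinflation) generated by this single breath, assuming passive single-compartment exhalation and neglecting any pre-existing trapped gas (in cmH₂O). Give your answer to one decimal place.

Vt = flow × Ti = 0.9333 L/s × 0.42 s × 1000 mL/L = 391.99 mL.
R = (PIP − Pplat)/V̇ = (25 − 18) / 0.9333 = 7.0/0.9333 = 7.5 cmH2O·s/L.
C = Vt/(Pplat − PEEP) = 391.99 / (18 − 6) = 391.99/12.0 = 32.666 mL/cmH2O.
τ = R × C = 7.5 × 0.03267 L/cmH2O = 0.245 s.
Fraction remaining = e^(−Te/τ) = e^(−0.53/0.245) = 0.1149; trapped volume = 391.99 × 0.1149 = 45.04 mL.
Additional alveolar pressure from trapping ≈ V_trapped / C = 45.04 / 32.666 = 1.379 cmH2O.

1.4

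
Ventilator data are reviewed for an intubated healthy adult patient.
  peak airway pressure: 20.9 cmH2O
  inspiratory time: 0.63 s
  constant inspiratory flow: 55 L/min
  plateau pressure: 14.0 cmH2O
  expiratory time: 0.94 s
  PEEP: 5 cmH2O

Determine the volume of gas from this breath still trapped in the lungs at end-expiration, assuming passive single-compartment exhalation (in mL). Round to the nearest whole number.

Flow: 55 L/min ÷ 60 = 0.9167 L/s.
Vt = flow × Ti = 0.9167 L/s × 0.63 s × 1000 mL/L = 577.52 mL.
R = (PIP − Pplat)/V̇ = (20.9 − 14.0) / 0.9167 = 6.9/0.9167 = 7.527 cmH2O·s/L.
C = Vt/(Pplat − PEEP) = 577.52 / (14.0 − 5) = 577.52/9.0 = 64.169 mL/cmH2O.
τ = R × C = 7.527 × 0.06417 L/cmH2O = 0.483 s.
Fraction remaining = e^(−Te/τ) = e^(−0.94/0.483) = 0.1428.
Trapped volume = 577.52 × 0.1428 = 82.47 mL.

82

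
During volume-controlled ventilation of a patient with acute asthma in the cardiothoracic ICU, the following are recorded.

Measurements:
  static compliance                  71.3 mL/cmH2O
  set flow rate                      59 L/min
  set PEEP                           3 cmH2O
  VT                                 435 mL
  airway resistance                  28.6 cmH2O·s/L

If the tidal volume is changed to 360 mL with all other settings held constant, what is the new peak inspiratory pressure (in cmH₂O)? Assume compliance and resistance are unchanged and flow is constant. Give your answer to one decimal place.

36.2

Flow: 59 L/min ÷ 60 = 0.9833 L/s.
PIP = Vt/C + R·V̇ + PEEP (constant-flow equation of motion).
Only the elastic term changes: ΔPIP = ΔVt / C = (360 − 435) / 71.3 = -1.052 cmH2O.
Original PIP = 435/71.3 + 28.6×0.9833 + 3 = 37.223 cmH2O; new PIP = 37.223 + (-1.052) = 36.171 cmH2O.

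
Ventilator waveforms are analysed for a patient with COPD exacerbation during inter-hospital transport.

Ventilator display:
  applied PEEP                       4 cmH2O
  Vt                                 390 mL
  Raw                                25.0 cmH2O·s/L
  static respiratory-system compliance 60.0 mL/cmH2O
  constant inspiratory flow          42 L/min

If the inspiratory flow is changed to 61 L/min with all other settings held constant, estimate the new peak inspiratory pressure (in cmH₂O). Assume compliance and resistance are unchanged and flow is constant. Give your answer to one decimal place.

35.9

Flow: 42 L/min ÷ 60 = 0.7 L/s.
New flow: 61 L/min ÷ 60 = 1.0167 L/s.
PIP = Vt/C + R·V̇ + PEEP (constant-flow equation of motion).
Only the resistive term changes: ΔPIP = R × ΔV̇ = 25.0 × (1.0167 − 0.7) = 25.0 × 0.3167 = 7.918 cmH2O.
Original PIP = 390/60.0 + 25.0×0.7 + 4 = 28.0 cmH2O; new PIP = 28.0 + (7.918) = 35.918 cmH2O.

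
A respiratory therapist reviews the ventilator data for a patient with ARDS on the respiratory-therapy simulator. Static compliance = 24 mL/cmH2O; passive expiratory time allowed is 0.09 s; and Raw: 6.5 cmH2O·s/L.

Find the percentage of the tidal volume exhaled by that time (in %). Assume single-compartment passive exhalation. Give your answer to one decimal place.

τ = R × C = 6.5 × 24 mL/cmH2O = 6.5 × 0.024 L/cmH2O = 0.156 s.
Passive exhalation: V(t)/V₀ = e^(−t/τ) = e^(−0.09/0.156) = 0.5616.
Fraction exhaled = 1 − 0.5616 = 0.4384 → 43.84%.

43.8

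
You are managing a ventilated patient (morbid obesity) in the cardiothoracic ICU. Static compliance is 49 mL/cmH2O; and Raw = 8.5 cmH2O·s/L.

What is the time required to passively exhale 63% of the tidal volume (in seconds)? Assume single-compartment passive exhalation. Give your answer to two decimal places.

τ = R × C = 8.5 × 49 mL/cmH2O = 8.5 × 0.049 L/cmH2O = 0.4165 s.
Exhaled fraction f = 1 − e^(−t/τ) → t = −τ·ln(1 − f) = −0.4165·ln(0.37) = 0.4141 s.

0.41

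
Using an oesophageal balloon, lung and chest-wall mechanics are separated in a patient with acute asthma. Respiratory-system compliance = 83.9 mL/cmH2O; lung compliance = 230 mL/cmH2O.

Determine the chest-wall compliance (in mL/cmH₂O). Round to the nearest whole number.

1/Ccw = 1/Crs − 1/CL.
1/Ccw = 1/83.9 − 1/230 = 0.007571.
Ccw = 132.08 mL/cmH2O.

132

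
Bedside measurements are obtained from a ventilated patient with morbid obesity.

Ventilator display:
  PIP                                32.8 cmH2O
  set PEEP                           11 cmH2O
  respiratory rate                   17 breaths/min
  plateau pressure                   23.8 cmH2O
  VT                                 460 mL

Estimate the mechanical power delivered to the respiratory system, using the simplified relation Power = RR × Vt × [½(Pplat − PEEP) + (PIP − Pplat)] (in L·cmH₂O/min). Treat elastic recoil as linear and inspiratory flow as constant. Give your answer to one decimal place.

Per-breath work = Vt × [½(Pplat−PEEP) + (PIP−Pplat)] = 0.460 × [0.5×12.8 + 9.0] = 0.460 × 15.4 = 7.084 L·cmH2O.
Power = 17 × 7.084 = 120.43 L·cmH2O/min.

120.4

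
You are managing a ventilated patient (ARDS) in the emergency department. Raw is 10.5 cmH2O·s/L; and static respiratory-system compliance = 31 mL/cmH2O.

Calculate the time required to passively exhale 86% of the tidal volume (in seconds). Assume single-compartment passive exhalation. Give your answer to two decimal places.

0.64

τ = R × C = 10.5 × 31 mL/cmH2O = 10.5 × 0.031 L/cmH2O = 0.3255 s.
Exhaled fraction f = 1 − e^(−t/τ) → t = −τ·ln(1 − f) = −0.3255·ln(0.14) = 0.64 s.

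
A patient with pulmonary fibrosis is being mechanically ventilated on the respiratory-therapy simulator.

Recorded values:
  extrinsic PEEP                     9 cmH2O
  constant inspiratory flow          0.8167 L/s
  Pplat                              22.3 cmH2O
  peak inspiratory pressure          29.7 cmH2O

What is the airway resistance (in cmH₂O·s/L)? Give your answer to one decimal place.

Raw = (PIP − Pplat) / flow = (29.7 − 22.3) / 0.8167 = 7.4 / 0.8167 = 9.061 cmH2O·s/L.

9.1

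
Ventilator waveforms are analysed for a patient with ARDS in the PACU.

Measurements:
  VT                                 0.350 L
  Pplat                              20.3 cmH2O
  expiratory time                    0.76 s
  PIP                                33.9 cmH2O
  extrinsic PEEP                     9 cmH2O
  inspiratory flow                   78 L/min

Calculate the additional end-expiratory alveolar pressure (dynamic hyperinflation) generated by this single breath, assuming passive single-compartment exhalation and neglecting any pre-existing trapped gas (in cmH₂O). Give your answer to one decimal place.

Flow: 78 L/min ÷ 60 = 1.3 L/s.
R = (PIP − Pplat)/V̇ = (33.9 − 20.3) / 1.3 = 13.6/1.3 = 10.462 cmH2O·s/L.
C = Vt/(Pplat − PEEP) = 350.0 / (20.3 − 9) = 350.0/11.3 = 30.973 mL/cmH2O.
τ = R × C = 10.462 × 0.03097 L/cmH2O = 0.324 s.
Fraction remaining = e^(−Te/τ) = e^(−0.76/0.324) = 0.09578; trapped volume = 350.0 × 0.09578 = 33.523 mL.
Additional alveolar pressure from trapping ≈ V_trapped / C = 33.523 / 30.973 = 1.082 cmH2O.

1.1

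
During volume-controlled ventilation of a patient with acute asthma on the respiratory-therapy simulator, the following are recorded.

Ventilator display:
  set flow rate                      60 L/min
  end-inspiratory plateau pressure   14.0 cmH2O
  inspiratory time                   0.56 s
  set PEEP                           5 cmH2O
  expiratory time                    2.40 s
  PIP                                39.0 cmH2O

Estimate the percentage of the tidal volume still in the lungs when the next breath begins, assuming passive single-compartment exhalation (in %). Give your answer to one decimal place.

Flow: 60 L/min ÷ 60 = 1 L/s.
Vt = flow × Ti = 1 L/s × 0.56 s × 1000 mL/L = 560.0 mL.
R = (PIP − Pplat)/V̇ = (39.0 − 14.0) / 1 = 25.0/1 = 25.0 cmH2O·s/L.
C = Vt/(Pplat − PEEP) = 560.0 / (14.0 − 5) = 560.0/9.0 = 62.222 mL/cmH2O.
τ = R × C = 25.0 × 0.06222 L/cmH2O = 1.556 s.
Fraction remaining at end-expiration = e^(−Te/τ) = e^(−2.40/1.556) = 0.2139 → 21.39%.

21.4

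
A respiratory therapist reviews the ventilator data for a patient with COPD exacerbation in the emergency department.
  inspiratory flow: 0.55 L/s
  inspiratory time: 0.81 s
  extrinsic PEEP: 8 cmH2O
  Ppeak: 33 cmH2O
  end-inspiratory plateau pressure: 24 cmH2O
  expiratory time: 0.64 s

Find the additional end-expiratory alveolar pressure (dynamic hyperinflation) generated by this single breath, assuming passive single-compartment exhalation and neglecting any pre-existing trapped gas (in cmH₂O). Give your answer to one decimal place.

Vt = flow × Ti = 0.55 L/s × 0.81 s × 1000 mL/L = 445.5 mL.
R = (PIP − Pplat)/V̇ = (33 − 24) / 0.55 = 9.0/0.55 = 16.364 cmH2O·s/L.
C = Vt/(Pplat − PEEP) = 445.5 / (24 − 8) = 445.5/16.0 = 27.844 mL/cmH2O.
τ = R × C = 16.364 × 0.02784 L/cmH2O = 0.4556 s.
Fraction remaining = e^(−Te/τ) = e^(−0.64/0.4556) = 0.2454; trapped volume = 445.5 × 0.2454 = 109.33 mL.
Additional alveolar pressure from trapping ≈ V_trapped / C = 109.33 / 27.844 = 3.927 cmH2O.

3.9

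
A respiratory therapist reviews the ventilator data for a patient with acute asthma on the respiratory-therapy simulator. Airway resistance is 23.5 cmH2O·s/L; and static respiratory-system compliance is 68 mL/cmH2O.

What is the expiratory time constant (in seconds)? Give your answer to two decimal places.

1.60

τ = R × C = 23.5 × 68 mL/cmH2O = 23.5 × 0.068 L/cmH2O = 1.598 s.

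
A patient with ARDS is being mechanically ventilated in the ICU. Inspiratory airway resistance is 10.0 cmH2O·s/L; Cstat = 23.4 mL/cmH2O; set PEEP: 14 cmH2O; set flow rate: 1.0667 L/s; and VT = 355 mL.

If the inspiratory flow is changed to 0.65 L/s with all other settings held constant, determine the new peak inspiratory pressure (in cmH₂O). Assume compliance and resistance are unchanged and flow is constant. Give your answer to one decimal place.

PIP = Vt/C + R·V̇ + PEEP (constant-flow equation of motion).
Only the resistive term changes: ΔPIP = R × ΔV̇ = 10.0 × (0.65 − 1.0667) = 10.0 × -0.4167 = -4.167 cmH2O.
Original PIP = 355/23.4 + 10.0×1.0667 + 14 = 39.838 cmH2O; new PIP = 39.838 + (-4.167) = 35.671 cmH2O.

35.7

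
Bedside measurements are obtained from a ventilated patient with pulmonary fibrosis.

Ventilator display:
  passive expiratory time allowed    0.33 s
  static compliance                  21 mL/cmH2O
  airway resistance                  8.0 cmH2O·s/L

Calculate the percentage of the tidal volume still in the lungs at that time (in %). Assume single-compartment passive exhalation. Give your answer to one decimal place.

14.0

τ = R × C = 8.0 × 21 mL/cmH2O = 8.0 × 0.021 L/cmH2O = 0.168 s.
Passive exhalation: V(t)/V₀ = e^(−t/τ) = e^(−0.33/0.168) = 0.1403.
Fraction remaining = 0.1403 → 14.03%.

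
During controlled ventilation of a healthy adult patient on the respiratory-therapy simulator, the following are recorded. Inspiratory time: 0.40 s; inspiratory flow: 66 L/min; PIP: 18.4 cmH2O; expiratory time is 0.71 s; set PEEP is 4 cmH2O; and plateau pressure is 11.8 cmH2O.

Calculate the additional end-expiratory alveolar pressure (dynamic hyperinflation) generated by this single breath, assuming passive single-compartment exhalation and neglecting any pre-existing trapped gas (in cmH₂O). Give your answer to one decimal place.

Flow: 66 L/min ÷ 60 = 1.1 L/s.
Vt = flow × Ti = 1.1 L/s × 0.40 s × 1000 mL/L = 440.0 mL.
R = (PIP − Pplat)/V̇ = (18.4 − 11.8) / 1.1 = 6.6/1.1 = 6.0 cmH2O·s/L.
C = Vt/(Pplat − PEEP) = 440.0 / (11.8 − 4) = 440.0/7.8 = 56.41 mL/cmH2O.
τ = R × C = 6.0 × 0.05641 L/cmH2O = 0.3385 s.
Fraction remaining = e^(−Te/τ) = e^(−0.71/0.3385) = 0.1228; trapped volume = 440.0 × 0.1228 = 54.032 mL.
Additional alveolar pressure from trapping ≈ V_trapped / C = 54.032 / 56.41 = 0.9578 cmH2O.

1.0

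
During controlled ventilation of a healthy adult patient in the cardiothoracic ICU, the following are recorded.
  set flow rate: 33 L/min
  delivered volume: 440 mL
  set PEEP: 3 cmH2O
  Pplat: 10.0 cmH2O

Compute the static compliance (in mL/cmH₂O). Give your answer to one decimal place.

Cstat = Vt / (Pplat − PEEP) = 440 / (10.0 − 3) = 440 / 7.0 = 62.857 mL/cmH2O.

62.9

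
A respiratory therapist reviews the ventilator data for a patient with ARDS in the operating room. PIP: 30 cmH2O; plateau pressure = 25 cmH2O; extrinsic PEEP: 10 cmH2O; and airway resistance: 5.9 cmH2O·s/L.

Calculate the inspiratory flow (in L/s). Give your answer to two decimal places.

flow = (PIP − Pplat) / Raw = 5.0 / 5.9 = 0.8475 L/s.

0.85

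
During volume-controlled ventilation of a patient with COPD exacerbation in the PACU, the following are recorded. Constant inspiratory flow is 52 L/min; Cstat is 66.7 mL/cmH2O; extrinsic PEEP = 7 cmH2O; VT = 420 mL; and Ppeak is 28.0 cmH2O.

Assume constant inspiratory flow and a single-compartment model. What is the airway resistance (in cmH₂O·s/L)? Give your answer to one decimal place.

Flow: 52 L/min ÷ 60 = 0.8667 L/s.
Equation of motion (constant flow): PIP = Vt/C + R·V̇ + PEEP.
R·V̇ = PIP − Vt/C − PEEP = 28.0 − 420/66.7 − 7 = 28.0 − 6.297 − 7 = 14.703 cmH2O.
R = 14.703 / 0.8667 = 16.964 cmH2O·s/L.

17.0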